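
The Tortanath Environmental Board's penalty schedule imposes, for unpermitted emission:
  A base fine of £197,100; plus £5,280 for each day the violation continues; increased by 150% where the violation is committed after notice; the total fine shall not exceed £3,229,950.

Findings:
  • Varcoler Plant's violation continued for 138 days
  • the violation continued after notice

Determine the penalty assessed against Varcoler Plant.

Per-day component: 138 × £5,280 = £728,640
Base plus per-day: £197,100 + £728,640 = £925,740
Enhancement: 150% of £925,740 = £1,388,610
Enhanced fine: £925,740 + £1,388,610 = £2,314,350
Cap at £3,229,950: £2,314,350 is within the cap, no reduction.

£2,314,350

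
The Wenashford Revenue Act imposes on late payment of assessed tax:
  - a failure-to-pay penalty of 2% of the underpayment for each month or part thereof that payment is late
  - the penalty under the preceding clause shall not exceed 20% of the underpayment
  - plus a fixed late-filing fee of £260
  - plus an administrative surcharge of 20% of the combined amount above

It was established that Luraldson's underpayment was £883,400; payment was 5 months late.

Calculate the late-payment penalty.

£106,320

Accrued rate: 2% × 5 = 10%, capped at 20% → 10%
Failure-to-pay penalty: 10% of £883,400 = £88,340
Penalty before surcharge: £88,340 + £260 = £88,600
Administrative surcharge: 20% of £88,600 = £17,720
Total penalty: £88,600 + £17,720 = £106,320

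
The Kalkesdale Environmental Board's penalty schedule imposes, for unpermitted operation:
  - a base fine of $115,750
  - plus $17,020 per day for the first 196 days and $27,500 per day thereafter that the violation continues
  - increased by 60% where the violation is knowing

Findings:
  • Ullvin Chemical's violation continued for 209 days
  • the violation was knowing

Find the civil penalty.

Civil penalty: $6,094,672

First 196 days: 196 × $17,020 = $3,335,920
Remaining days: (209 − 196) × $27,500 = $357,500
Per-day component: $3,335,920 + $357,500 = $3,693,420
Base plus per-day: $115,750 + $3,693,420 = $3,809,170
Enhancement: 60% of $3,809,170 = $2,285,502
Enhanced fine: $3,809,170 + $2,285,502 = $6,094,672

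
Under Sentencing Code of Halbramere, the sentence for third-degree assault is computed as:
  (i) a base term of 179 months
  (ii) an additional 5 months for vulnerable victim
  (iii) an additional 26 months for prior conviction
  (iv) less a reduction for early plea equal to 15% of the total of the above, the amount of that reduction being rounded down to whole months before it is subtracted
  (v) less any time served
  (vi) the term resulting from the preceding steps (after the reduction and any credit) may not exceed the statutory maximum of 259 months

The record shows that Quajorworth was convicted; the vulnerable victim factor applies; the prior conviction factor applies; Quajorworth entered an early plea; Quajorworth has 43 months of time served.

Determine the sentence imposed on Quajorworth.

Vulnerable victim enhancement: +5 months
Prior conviction enhancement: +26 months
Adjusted term: 179 months + 5 months + 26 months = 210 months
Early plea reduction: 15% of 210 months = 31 months (rounded down)
After reduction: 210 − 31 = 179 months
Less time served: 179 months − 43 months = 136 months
Cap at 259 months: 136 months is within the cap, no reduction.

136 months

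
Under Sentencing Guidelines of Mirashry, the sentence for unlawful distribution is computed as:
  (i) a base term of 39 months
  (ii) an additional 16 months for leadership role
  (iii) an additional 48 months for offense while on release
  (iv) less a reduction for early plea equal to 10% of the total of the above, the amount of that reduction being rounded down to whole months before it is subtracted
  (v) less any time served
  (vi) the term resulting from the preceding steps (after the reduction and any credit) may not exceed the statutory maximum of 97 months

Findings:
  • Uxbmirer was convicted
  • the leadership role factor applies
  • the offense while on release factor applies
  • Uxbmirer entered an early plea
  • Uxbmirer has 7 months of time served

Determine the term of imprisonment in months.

Leadership role enhancement: +16 months
Offense while on release enhancement: +48 months
Adjusted term: 39 months + 16 months + 48 months = 103 months
Early plea reduction: 10% of 103 months = 10 months (rounded down)
After reduction: 103 − 10 = 93 months
Less time served: 93 months − 7 months = 86 months
Cap at 97 months: 86 months is within the cap, no reduction.

86 months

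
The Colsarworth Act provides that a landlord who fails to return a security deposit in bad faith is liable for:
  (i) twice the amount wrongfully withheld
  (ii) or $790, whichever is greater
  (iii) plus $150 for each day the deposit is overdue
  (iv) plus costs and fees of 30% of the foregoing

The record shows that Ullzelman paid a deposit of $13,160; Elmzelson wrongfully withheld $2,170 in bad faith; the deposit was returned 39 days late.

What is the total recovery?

Recovery: $13,247

Doubled: 2 × $2,170 = $4,340
Minimum $790: $4,340 meets the minimum, no increase.
Late-return penalty: 39 × $150 = $5,850
Damages plus late penalty: $4,340 + $5,850 = $10,190
Costs and fees: 30% of $10,190 = $3,057
Total recovery: $10,190 + $3,057 = $13,247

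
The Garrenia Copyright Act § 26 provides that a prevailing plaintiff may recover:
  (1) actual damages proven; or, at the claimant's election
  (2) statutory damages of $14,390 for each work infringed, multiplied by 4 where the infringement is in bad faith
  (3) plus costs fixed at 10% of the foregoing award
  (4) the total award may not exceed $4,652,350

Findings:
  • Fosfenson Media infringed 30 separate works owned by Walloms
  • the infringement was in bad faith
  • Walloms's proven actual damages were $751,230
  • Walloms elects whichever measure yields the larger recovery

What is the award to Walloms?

Statutory damages: 30 × $14,390 = $431,700
Multiplied by 4: 4 × $431,700 = $1,726,800
Greater of actual damages ($751,230) or enhanced statutory damages ($1,726,800): $1,726,800
Costs: 10% of $1,726,800 = $172,680
Award plus costs: $1,726,800 + $172,680 = $1,899,480
Cap at $4,652,350: $1,899,480 is within the cap, no reduction.

$1,899,480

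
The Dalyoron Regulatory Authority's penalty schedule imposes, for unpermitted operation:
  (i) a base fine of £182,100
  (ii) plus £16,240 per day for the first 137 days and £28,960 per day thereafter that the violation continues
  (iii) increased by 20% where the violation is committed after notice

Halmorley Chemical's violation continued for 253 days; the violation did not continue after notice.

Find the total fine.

First 137 days: 137 × £16,240 = £2,224,880
Remaining days: (253 − 137) × £28,960 = £3,359,360
Per-day component: £2,224,880 + £3,359,360 = £5,584,240
Base plus per-day: £182,100 + £5,584,240 = £5,766,340
The violation did not continue after notice: no 20% increase.

£5,766,340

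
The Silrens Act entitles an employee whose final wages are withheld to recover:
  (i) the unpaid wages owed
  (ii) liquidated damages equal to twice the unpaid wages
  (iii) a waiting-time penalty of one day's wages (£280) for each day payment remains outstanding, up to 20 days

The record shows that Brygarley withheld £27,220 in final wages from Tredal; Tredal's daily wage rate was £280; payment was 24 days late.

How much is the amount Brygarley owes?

£87,260

Doubled: 2 × £27,220 = £54,440
Penalty days: min(24, 20) = 20
Waiting-time penalty: 20 × £280 = £5,600
Total award: £27,220 + £54,440 + £5,600 = £87,260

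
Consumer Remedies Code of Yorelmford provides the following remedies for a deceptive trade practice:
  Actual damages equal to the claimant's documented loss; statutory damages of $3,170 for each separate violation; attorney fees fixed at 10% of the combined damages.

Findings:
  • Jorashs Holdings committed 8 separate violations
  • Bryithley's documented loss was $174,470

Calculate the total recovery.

Statutory damages: 8 × $3,170 = $25,360
Combined damages: $174,470 + $25,360 = $199,830
Attorney fees: 10% of $199,830 = $19,983
Total recovery: $199,830 + $19,983 = $219,813

$219,813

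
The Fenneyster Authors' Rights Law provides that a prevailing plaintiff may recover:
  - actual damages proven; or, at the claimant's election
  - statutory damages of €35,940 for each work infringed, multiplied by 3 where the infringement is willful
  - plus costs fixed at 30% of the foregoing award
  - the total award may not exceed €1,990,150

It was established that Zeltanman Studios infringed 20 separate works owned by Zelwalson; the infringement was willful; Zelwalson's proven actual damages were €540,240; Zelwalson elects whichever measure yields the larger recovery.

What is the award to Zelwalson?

€1,990,150

Statutory damages: 20 × €35,940 = €718,800
Trebled: 3 × €718,800 = €2,156,400
Greater of actual damages (€540,240) or enhanced statutory damages (€2,156,400): €2,156,400
Costs: 30% of €2,156,400 = €646,920
Award plus costs: €2,156,400 + €646,920 = €2,803,320
Cap at €1,990,150: €2,803,320 exceeds the cap → €1,990,150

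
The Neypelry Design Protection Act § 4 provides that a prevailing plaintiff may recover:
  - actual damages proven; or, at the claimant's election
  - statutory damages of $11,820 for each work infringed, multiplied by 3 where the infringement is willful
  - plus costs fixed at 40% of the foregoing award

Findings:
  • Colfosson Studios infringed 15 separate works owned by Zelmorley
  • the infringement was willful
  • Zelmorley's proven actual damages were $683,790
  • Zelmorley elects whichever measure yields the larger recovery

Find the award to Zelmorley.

Statutory damages: 15 × $11,820 = $177,300
Trebled: 3 × $177,300 = $531,900
Greater of actual damages ($683,790) or enhanced statutory damages ($531,900): $683,790
Costs: 40% of $683,790 = $273,516
Award plus costs: $683,790 + $273,516 = $957,306

$957,306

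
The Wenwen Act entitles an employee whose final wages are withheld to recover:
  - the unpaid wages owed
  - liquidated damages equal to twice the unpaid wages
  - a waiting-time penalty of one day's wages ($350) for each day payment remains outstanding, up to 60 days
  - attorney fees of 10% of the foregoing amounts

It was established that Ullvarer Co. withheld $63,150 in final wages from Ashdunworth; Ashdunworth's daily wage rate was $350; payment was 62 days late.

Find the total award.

Doubled: 2 × $63,150 = $126,300
Penalty days: min(62, 60) = 60
Waiting-time penalty: 60 × $350 = $21,000
Subtotal: $63,150 + $126,300 + $21,000 = $210,450
Attorney fees: 10% of $210,450 = $21,045
Total award: $210,450 + $21,045 = $231,495

$231,495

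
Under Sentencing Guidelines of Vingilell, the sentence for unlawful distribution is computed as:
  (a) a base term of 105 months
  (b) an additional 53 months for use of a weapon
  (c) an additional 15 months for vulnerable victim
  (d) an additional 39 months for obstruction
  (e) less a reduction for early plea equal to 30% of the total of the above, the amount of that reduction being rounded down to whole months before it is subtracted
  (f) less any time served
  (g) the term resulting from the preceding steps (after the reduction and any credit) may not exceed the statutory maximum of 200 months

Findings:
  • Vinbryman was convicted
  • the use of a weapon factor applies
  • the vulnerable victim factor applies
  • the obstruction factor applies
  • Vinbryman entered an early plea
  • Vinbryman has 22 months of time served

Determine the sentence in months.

127 months

Use of a weapon enhancement: +53 months
Vulnerable victim enhancement: +15 months
Obstruction enhancement: +39 months
Adjusted term: 105 months + 53 months + 15 months + 39 months = 212 months
Early plea reduction: 30% of 212 months = 63 months (rounded down)
After reduction: 212 − 63 = 149 months
Less time served: 149 months − 22 months = 127 months
Cap at 200 months: 127 months is within the cap, no reduction.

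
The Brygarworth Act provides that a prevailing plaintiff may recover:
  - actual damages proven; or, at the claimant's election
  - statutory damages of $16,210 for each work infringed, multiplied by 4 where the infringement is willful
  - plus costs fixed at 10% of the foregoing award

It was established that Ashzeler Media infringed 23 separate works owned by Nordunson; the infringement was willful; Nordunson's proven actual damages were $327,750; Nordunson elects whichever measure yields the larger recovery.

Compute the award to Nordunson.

$1,640,452

Statutory damages: 23 × $16,210 = $372,830
Multiplied by 4: 4 × $372,830 = $1,491,320
Greater of actual damages ($327,750) or enhanced statutory damages ($1,491,320): $1,491,320
Costs: 10% of $1,491,320 = $149,132
Award plus costs: $1,491,320 + $149,132 = $1,640,452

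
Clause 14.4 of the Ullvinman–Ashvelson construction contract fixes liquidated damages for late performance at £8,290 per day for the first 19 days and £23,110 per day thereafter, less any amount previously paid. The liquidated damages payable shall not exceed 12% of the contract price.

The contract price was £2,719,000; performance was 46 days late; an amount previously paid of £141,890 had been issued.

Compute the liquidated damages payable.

£326,280

First 19 days: 19 × £8,290 = £157,510
Remaining days: (46 − 19) × £23,110 = £623,970
Accrued per-day damages: £157,510 + £623,970 = £781,480
Less amount previously paid: £781,480 − £141,890 = £639,590
Cap: 12% of £2,719,000 = £326,280
Cap at £326,280: £639,590 exceeds the cap → £326,280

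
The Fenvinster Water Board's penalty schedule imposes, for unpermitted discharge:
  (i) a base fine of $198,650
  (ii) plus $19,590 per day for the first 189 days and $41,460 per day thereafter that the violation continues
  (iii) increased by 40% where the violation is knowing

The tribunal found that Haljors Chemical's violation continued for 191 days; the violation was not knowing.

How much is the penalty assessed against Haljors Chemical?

First 189 days: 189 × $19,590 = $3,702,510
Remaining days: (191 − 189) × $41,460 = $82,920
Per-day component: $3,702,510 + $82,920 = $3,785,430
Base plus per-day: $198,650 + $3,785,430 = $3,984,080
The violation was not knowing: no 40% increase.

Civil penalty: $3,984,080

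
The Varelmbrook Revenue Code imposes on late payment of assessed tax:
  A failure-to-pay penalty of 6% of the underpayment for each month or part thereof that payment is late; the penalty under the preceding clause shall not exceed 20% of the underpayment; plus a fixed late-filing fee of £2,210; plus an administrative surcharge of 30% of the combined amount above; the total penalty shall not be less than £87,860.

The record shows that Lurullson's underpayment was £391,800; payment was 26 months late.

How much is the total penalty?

Accrued rate: 6% × 26 = 156%, capped at 20% → 20%
Failure-to-pay penalty: 20% of £391,800 = £78,360
Penalty before surcharge: £78,360 + £2,210 = £80,570
Administrative surcharge: 30% of £80,570 = £24,171
Total penalty: £80,570 + £24,171 = £104,741
Minimum £87,860: £104,741 meets the minimum, no increase.

£104,741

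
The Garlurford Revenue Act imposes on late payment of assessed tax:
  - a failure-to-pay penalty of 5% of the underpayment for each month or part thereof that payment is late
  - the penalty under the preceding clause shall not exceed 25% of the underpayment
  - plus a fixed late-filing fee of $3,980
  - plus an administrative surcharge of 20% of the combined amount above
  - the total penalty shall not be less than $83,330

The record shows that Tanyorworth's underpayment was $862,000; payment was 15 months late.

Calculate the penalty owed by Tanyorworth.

$263,376

Accrued rate: 5% × 15 = 75%, capped at 25% → 25%
Failure-to-pay penalty: 25% of $862,000 = $215,500
Penalty before surcharge: $215,500 + $3,980 = $219,480
Administrative surcharge: 20% of $219,480 = $43,896
Total penalty: $219,480 + $43,896 = $263,376
Minimum $83,330: $263,376 meets the minimum, no increase.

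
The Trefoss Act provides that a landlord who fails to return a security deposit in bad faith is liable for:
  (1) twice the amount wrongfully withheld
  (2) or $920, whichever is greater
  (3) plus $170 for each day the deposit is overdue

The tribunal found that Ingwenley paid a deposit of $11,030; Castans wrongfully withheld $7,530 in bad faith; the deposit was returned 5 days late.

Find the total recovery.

Doubled: 2 × $7,530 = $15,060
Minimum $920: $15,060 meets the minimum, no increase.
Late-return penalty: 5 × $170 = $850
Damages plus late penalty: $15,060 + $850 = $15,910

$15,910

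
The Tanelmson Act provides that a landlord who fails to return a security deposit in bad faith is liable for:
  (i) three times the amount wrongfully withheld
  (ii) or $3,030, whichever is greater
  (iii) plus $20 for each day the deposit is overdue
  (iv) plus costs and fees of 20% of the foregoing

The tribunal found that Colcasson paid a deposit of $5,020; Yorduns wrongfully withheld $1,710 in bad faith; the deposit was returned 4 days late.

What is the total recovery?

$6,252

Trebled: 3 × $1,710 = $5,130
Minimum $3,030: $5,130 meets the minimum, no increase.
Late-return penalty: 4 × $20 = $80
Damages plus late penalty: $5,130 + $80 = $5,210
Costs and fees: 20% of $5,210 = $1,042
Total recovery: $5,210 + $1,042 = $6,252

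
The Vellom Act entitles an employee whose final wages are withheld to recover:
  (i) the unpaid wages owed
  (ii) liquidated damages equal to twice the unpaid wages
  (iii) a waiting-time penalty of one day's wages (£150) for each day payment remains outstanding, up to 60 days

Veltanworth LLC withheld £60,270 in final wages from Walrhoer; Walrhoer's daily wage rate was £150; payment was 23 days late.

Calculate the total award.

Total award: £184,260

Doubled: 2 × £60,270 = £120,540
Penalty days: min(23, 60) = 23
Waiting-time penalty: 23 × £150 = £3,450
Total award: £60,270 + £120,540 + £3,450 = £184,260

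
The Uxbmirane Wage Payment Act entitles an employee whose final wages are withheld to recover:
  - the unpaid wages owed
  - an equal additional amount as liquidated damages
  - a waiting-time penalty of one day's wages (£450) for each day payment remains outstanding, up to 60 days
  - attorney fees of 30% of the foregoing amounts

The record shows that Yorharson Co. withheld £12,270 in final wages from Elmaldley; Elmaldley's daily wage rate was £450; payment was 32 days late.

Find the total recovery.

Liquidated damages (equal amount): £12,270
Penalty days: min(32, 60) = 32
Waiting-time penalty: 32 × £450 = £14,400
Subtotal: £12,270 + £12,270 + £14,400 = £38,940
Attorney fees: 30% of £38,940 = £11,682
Total award: £38,940 + £11,682 = £50,622

Total award: £50,622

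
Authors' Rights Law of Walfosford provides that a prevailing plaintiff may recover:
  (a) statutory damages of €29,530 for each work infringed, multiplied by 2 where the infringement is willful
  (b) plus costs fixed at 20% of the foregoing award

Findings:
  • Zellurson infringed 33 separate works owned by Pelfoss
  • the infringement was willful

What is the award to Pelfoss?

Statutory damages: 33 × €29,530 = €974,490
Doubled: 2 × €974,490 = €1,948,980
Costs: 20% of €1,948,980 = €389,796
Award plus costs: €1,948,980 + €389,796 = €2,338,776

€2,338,776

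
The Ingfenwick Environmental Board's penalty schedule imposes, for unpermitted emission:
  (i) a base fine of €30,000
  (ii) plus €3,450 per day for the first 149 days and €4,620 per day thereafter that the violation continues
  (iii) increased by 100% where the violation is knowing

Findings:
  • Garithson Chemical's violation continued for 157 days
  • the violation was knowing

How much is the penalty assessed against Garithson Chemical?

First 149 days: 149 × €3,450 = €514,050
Remaining days: (157 − 149) × €4,620 = €36,960
Per-day component: €514,050 + €36,960 = €551,010
Base plus per-day: €30,000 + €551,010 = €581,010
Enhancement: 100% of €581,010 = €581,010
Enhanced fine: €581,010 + €581,010 = €1,162,020

Civil penalty: €1,162,020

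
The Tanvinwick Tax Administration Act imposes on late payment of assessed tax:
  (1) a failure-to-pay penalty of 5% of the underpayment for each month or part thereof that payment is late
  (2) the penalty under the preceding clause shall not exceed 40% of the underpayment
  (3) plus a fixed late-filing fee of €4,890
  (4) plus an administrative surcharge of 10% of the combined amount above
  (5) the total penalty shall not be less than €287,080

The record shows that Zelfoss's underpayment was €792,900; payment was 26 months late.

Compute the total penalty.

€354,255

Accrued rate: 5% × 26 = 130%, capped at 40% → 40%
Failure-to-pay penalty: 40% of €792,900 = €317,160
Penalty before surcharge: €317,160 + €4,890 = €322,050
Administrative surcharge: 10% of €322,050 = €32,205
Total penalty: €322,050 + €32,205 = €354,255
Minimum €287,080: €354,255 meets the minimum, no increase.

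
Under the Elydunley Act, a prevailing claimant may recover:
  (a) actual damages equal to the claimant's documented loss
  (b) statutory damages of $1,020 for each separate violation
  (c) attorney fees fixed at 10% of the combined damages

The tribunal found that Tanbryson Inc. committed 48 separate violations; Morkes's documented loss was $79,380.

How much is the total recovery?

$141,174

Statutory damages: 48 × $1,020 = $48,960
Combined damages: $79,380 + $48,960 = $128,340
Attorney fees: 10% of $128,340 = $12,834
Total recovery: $128,340 + $12,834 = $141,174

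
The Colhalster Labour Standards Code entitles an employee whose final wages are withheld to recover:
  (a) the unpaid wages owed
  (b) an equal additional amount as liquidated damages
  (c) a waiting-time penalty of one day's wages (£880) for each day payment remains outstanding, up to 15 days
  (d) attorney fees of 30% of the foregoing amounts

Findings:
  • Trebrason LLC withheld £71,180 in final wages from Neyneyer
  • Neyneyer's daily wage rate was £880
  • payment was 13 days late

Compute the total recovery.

Liquidated damages (equal amount): £71,180
Penalty days: min(13, 15) = 13
Waiting-time penalty: 13 × £880 = £11,440
Subtotal: £71,180 + £71,180 + £11,440 = £153,800
Attorney fees: 30% of £153,800 = £46,140
Total award: £153,800 + £46,140 = £199,940

Total award: £199,940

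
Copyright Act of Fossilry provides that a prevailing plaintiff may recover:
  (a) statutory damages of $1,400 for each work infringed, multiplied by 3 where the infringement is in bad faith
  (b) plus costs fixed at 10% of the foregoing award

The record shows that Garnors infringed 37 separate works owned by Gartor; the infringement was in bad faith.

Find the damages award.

Statutory damages: 37 × $1,400 = $51,800
Trebled: 3 × $51,800 = $155,400
Costs: 10% of $155,400 = $15,540
Award plus costs: $155,400 + $15,540 = $170,940

$170,940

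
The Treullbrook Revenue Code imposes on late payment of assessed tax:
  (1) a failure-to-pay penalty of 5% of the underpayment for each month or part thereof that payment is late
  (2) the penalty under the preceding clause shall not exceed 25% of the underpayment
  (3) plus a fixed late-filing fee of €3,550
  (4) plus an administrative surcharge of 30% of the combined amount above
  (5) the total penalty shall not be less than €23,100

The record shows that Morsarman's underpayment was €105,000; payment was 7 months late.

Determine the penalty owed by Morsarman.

Penalty: €38,740

Accrued rate: 5% × 7 = 35%, capped at 25% → 25%
Failure-to-pay penalty: 25% of €105,000 = €26,250
Penalty before surcharge: €26,250 + €3,550 = €29,800
Administrative surcharge: 30% of €29,800 = €8,940
Total penalty: €29,800 + €8,940 = €38,740
Minimum €23,100: €38,740 meets the minimum, no increase.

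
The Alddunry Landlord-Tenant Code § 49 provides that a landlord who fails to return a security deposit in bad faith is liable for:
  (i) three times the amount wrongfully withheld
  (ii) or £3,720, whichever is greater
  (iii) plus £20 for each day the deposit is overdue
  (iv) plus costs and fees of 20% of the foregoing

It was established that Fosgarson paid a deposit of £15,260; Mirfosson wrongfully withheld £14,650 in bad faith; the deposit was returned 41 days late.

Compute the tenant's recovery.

£53,724

Trebled: 3 × £14,650 = £43,950
Minimum £3,720: £43,950 meets the minimum, no increase.
Late-return penalty: 41 × £20 = £820
Damages plus late penalty: £43,950 + £820 = £44,770
Costs and fees: 20% of £44,770 = £8,954
Total recovery: £44,770 + £8,954 = £53,724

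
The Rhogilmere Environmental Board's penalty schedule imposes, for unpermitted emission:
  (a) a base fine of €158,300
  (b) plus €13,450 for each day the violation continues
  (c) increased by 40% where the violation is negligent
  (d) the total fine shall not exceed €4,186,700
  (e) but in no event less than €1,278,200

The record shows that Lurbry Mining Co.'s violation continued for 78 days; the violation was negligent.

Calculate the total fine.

Civil penalty: €1,690,360

Per-day component: 78 × €13,450 = €1,049,100
Base plus per-day: €158,300 + €1,049,100 = €1,207,400
Enhancement: 40% of €1,207,400 = €482,960
Enhanced fine: €1,207,400 + €482,960 = €1,690,360
Cap at €4,186,700: €1,690,360 is within the cap, no reduction.
Minimum €1,278,200: €1,690,360 meets the minimum, no increase.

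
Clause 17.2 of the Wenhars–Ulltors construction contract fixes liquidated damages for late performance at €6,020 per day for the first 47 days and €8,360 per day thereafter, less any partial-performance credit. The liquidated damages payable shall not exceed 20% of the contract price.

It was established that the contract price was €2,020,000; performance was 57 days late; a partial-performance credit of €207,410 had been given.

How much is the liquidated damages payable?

First 47 days: 47 × €6,020 = €282,940
Remaining days: (57 − 47) × €8,360 = €83,600
Accrued per-day damages: €282,940 + €83,600 = €366,540
Less partial-performance credit: €366,540 − €207,410 = €159,130
Cap: 20% of €2,020,000 = €404,000
Cap at €404,000: €159,130 is within the cap, no reduction.

€159,130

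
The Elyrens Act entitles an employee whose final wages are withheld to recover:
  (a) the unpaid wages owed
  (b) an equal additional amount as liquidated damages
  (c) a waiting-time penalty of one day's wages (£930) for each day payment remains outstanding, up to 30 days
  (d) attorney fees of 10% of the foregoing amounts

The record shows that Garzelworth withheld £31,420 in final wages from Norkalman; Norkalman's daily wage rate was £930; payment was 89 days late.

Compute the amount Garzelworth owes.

£99,814

Liquidated damages (equal amount): £31,420
Penalty days: min(89, 30) = 30
Waiting-time penalty: 30 × £930 = £27,900
Subtotal: £31,420 + £31,420 + £27,900 = £90,740
Attorney fees: 10% of £90,740 = £9,074
Total award: £90,740 + £9,074 = £99,814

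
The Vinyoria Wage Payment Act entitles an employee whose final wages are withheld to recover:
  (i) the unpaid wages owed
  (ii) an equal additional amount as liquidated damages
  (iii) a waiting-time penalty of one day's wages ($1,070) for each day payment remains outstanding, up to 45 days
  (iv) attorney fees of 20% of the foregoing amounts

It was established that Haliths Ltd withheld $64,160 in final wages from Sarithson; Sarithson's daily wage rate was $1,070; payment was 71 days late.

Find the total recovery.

$211,764

Liquidated damages (equal amount): $64,160
Penalty days: min(71, 45) = 45
Waiting-time penalty: 45 × $1,070 = $48,150
Subtotal: $64,160 + $64,160 + $48,150 = $176,470
Attorney fees: 20% of $176,470 = $35,294
Total award: $176,470 + $35,294 = $211,764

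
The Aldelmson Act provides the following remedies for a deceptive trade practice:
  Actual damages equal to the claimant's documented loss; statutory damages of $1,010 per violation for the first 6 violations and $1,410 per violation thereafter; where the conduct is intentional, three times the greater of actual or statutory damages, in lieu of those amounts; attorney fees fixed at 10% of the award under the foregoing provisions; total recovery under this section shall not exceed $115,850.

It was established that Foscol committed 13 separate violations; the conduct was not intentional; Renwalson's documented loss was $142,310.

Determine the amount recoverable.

$115,850

First 6 violations: 6 × $1,010 = $6,060
Remaining violations: (13 − 6) × $1,410 = $9,870
Statutory damages: $6,060 + $9,870 = $15,930
Conduct not intentional: the in-lieu enhancement does not apply.
Actual plus statutory damages: $142,310 + $15,930 = $158,240
Attorney fees: 10% of $158,240 = $15,824
Total before cap: $158,240 + $15,824 = $174,064
Cap at $115,850: $174,064 exceeds the cap → $115,850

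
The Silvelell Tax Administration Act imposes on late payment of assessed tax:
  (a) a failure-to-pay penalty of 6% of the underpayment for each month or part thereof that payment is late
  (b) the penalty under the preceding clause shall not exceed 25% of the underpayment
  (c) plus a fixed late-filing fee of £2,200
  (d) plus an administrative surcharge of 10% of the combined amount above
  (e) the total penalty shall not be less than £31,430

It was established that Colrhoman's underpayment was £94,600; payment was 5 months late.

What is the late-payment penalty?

Accrued rate: 6% × 5 = 30%, capped at 25% → 25%
Failure-to-pay penalty: 25% of £94,600 = £23,650
Penalty before surcharge: £23,650 + £2,200 = £25,850
Administrative surcharge: 10% of £25,850 = £2,585
Total penalty: £25,850 + £2,585 = £28,435
Minimum £31,430: £28,435 is below the minimum → £31,430

£31,430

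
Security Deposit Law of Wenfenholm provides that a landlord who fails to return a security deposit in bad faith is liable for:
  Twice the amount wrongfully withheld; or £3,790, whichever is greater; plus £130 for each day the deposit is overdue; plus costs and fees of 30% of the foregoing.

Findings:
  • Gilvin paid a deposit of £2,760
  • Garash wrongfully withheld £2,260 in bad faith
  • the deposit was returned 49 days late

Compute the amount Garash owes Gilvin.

Doubled: 2 × £2,260 = £4,520
Minimum £3,790: £4,520 meets the minimum, no increase.
Late-return penalty: 49 × £130 = £6,370
Damages plus late penalty: £4,520 + £6,370 = £10,890
Costs and fees: 30% of £10,890 = £3,267
Total recovery: £10,890 + £3,267 = £14,157

Recovery: £14,157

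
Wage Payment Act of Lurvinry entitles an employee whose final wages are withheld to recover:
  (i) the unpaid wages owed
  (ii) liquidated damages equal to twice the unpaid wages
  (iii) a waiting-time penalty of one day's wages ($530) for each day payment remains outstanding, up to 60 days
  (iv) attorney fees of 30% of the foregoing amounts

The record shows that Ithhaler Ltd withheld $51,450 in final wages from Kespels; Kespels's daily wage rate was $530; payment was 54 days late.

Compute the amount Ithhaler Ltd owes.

Doubled: 2 × $51,450 = $102,900
Penalty days: min(54, 60) = 54
Waiting-time penalty: 54 × $530 = $28,620
Subtotal: $51,450 + $102,900 + $28,620 = $182,970
Attorney fees: 30% of $182,970 = $54,891
Total award: $182,970 + $54,891 = $237,861

Total award: $237,861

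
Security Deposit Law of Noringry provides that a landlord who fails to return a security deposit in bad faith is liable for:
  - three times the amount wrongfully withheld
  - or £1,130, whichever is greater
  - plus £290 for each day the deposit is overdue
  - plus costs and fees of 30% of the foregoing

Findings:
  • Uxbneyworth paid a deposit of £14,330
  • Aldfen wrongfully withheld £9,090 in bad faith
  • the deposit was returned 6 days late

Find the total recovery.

Trebled: 3 × £9,090 = £27,270
Minimum £1,130: £27,270 meets the minimum, no increase.
Late-return penalty: 6 × £290 = £1,740
Damages plus late penalty: £27,270 + £1,740 = £29,010
Costs and fees: 30% of £29,010 = £8,703
Total recovery: £29,010 + £8,703 = £37,713

£37,713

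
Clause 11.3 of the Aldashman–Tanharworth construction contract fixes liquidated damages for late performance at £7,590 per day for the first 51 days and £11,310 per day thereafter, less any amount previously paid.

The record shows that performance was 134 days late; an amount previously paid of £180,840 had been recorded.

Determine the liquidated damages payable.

First 51 days: 51 × £7,590 = £387,090
Remaining days: (134 − 51) × £11,310 = £938,730
Accrued per-day damages: £387,090 + £938,730 = £1,325,820
Less amount previously paid: £1,325,820 − £180,840 = £1,144,980

Liquidated damages: £1,144,980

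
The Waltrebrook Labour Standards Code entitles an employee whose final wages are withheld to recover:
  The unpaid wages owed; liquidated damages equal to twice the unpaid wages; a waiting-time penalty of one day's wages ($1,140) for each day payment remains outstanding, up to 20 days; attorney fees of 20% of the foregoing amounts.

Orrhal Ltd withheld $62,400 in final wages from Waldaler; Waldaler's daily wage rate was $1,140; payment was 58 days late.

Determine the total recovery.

$252,000

Doubled: 2 × $62,400 = $124,800
Penalty days: min(58, 20) = 20
Waiting-time penalty: 20 × $1,140 = $22,800
Subtotal: $62,400 + $124,800 + $22,800 = $210,000
Attorney fees: 20% of $210,000 = $42,000
Total award: $210,000 + $42,000 = $252,000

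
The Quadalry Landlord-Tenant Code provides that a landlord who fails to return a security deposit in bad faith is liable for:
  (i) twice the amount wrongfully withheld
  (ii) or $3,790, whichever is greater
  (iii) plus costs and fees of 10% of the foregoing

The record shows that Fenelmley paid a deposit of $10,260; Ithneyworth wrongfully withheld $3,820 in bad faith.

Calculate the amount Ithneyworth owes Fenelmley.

$8,404

Doubled: 2 × $3,820 = $7,640
Minimum $3,790: $7,640 meets the minimum, no increase.
Costs and fees: 10% of $7,640 = $764
Total recovery: $7,640 + $764 = $8,404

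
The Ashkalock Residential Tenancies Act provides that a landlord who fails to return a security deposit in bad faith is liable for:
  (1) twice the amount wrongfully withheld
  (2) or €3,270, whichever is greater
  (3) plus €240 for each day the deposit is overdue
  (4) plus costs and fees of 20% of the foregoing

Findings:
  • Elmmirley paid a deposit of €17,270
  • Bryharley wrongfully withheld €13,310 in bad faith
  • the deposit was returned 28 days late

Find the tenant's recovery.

Doubled: 2 × €13,310 = €26,620
Minimum €3,270: €26,620 meets the minimum, no increase.
Late-return penalty: 28 × €240 = €6,720
Damages plus late penalty: €26,620 + €6,720 = €33,340
Costs and fees: 20% of €33,340 = €6,668
Total recovery: €33,340 + €6,668 = €40,008

€40,008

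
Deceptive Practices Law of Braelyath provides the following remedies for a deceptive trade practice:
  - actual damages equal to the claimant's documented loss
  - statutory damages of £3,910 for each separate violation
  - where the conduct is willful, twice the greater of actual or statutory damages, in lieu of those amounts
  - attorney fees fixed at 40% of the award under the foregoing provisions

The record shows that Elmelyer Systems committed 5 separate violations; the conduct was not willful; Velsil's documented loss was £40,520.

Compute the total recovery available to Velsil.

Statutory damages: 5 × £3,910 = £19,550
Conduct not willful: the in-lieu enhancement does not apply.
Actual plus statutory damages: £40,520 + £19,550 = £60,070
Attorney fees: 40% of £60,070 = £24,028
Total recovery: £60,070 + £24,028 = £84,098

£84,098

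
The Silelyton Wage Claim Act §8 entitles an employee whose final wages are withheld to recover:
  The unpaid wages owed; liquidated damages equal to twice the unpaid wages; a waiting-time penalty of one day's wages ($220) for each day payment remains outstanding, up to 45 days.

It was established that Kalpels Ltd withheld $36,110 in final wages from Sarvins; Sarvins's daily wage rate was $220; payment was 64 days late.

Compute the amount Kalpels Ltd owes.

Doubled: 2 × $36,110 = $72,220
Penalty days: min(64, 45) = 45
Waiting-time penalty: 45 × $220 = $9,900
Total award: $36,110 + $72,220 + $9,900 = $118,230

$118,230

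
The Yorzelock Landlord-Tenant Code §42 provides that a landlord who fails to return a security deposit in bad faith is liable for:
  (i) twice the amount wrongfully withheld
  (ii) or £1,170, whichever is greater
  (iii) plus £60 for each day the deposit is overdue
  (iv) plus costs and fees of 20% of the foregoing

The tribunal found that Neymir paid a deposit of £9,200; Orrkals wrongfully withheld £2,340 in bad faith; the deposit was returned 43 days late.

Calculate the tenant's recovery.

Doubled: 2 × £2,340 = £4,680
Minimum £1,170: £4,680 meets the minimum, no increase.
Late-return penalty: 43 × £60 = £2,580
Damages plus late penalty: £4,680 + £2,580 = £7,260
Costs and fees: 20% of £7,260 = £1,452
Total recovery: £7,260 + £1,452 = £8,712

£8,712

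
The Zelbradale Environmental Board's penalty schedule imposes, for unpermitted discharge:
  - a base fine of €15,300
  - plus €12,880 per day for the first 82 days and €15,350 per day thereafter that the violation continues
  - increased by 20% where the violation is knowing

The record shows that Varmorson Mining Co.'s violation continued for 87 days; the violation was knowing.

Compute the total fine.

First 82 days: 82 × €12,880 = €1,056,160
Remaining days: (87 − 82) × €15,350 = €76,750
Per-day component: €1,056,160 + €76,750 = €1,132,910
Base plus per-day: €15,300 + €1,132,910 = €1,148,210
Enhancement: 20% of €1,148,210 = €229,642
Enhanced fine: €1,148,210 + €229,642 = €1,377,852

Civil penalty: €1,377,852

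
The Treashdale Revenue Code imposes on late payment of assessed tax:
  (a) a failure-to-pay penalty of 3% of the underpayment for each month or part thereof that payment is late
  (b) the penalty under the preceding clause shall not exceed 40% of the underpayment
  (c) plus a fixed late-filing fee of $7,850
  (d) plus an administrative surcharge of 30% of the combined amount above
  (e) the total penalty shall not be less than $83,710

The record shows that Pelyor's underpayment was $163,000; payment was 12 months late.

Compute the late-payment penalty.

Accrued rate: 3% × 12 = 36%, capped at 40% → 36%
Failure-to-pay penalty: 36% of $163,000 = $58,680
Penalty before surcharge: $58,680 + $7,850 = $66,530
Administrative surcharge: 30% of $66,530 = $19,959
Total penalty: $66,530 + $19,959 = $86,489
Minimum $83,710: $86,489 meets the minimum, no increase.

Penalty: $86,489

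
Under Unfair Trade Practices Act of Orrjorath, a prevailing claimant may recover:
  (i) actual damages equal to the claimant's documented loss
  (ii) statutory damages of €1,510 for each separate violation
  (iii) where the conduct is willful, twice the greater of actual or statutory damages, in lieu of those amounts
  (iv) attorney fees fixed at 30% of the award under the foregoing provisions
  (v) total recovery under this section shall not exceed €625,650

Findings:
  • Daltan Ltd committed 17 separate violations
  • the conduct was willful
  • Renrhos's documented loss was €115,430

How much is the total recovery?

€300,118

Statutory damages: 17 × €1,510 = €25,670
Greater of actual damages (€115,430) or statutory damages (€25,670): €115,430
Doubled: 2 × €115,430 = €230,860
Attorney fees: 30% of €230,860 = €69,258
Total before cap: €230,860 + €69,258 = €300,118
Cap at €625,650: €300,118 is within the cap, no reduction.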